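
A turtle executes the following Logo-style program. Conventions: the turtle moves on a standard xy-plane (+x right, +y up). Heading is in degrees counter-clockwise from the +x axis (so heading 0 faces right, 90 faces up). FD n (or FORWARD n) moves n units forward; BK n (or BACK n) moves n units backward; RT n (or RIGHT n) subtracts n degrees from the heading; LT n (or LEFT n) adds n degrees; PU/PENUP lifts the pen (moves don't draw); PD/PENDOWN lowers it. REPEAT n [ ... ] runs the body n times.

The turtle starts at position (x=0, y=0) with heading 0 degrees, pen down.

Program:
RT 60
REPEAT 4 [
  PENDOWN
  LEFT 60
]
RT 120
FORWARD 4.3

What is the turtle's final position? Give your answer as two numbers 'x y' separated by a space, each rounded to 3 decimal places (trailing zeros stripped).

Executing turtle program step by step:
Start: pos=(0,0), heading=0, pen down
RT 60: heading 0 -> 300
REPEAT 4 [
  -- iteration 1/4 --
  PD: pen down
  LT 60: heading 300 -> 0
  -- iteration 2/4 --
  PD: pen down
  LT 60: heading 0 -> 60
  -- iteration 3/4 --
  PD: pen down
  LT 60: heading 60 -> 120
  -- iteration 4/4 --
  PD: pen down
  LT 60: heading 120 -> 180
]
RT 120: heading 180 -> 60
FD 4.3: (0,0) -> (2.15,3.724) [heading=60, draw]
Final: pos=(2.15,3.724), heading=60, 1 segment(s) drawn

Answer: 2.15 3.724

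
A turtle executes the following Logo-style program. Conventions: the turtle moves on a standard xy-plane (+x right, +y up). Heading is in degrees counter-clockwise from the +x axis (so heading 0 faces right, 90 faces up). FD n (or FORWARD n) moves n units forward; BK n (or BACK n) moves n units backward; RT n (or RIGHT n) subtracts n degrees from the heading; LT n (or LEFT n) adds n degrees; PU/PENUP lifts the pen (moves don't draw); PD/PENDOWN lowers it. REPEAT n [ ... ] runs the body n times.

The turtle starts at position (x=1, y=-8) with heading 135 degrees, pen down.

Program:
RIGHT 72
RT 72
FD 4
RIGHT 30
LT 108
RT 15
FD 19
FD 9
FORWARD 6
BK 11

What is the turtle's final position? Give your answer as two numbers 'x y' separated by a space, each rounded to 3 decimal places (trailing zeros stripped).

Answer: 18.47 9.982

Derivation:
Executing turtle program step by step:
Start: pos=(1,-8), heading=135, pen down
RT 72: heading 135 -> 63
RT 72: heading 63 -> 351
FD 4: (1,-8) -> (4.951,-8.626) [heading=351, draw]
RT 30: heading 351 -> 321
LT 108: heading 321 -> 69
RT 15: heading 69 -> 54
FD 19: (4.951,-8.626) -> (16.119,6.746) [heading=54, draw]
FD 9: (16.119,6.746) -> (21.409,14.027) [heading=54, draw]
FD 6: (21.409,14.027) -> (24.935,18.881) [heading=54, draw]
BK 11: (24.935,18.881) -> (18.47,9.982) [heading=54, draw]
Final: pos=(18.47,9.982), heading=54, 5 segment(s) drawn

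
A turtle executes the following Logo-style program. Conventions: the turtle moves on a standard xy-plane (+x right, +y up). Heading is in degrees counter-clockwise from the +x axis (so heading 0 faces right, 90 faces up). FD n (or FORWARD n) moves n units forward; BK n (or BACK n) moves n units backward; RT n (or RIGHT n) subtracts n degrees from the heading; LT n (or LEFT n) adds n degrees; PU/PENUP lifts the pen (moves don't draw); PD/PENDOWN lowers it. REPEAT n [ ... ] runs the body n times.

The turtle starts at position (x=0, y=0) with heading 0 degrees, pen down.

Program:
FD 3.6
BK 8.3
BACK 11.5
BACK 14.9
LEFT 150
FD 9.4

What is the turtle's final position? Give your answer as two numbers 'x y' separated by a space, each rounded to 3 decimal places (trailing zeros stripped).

Executing turtle program step by step:
Start: pos=(0,0), heading=0, pen down
FD 3.6: (0,0) -> (3.6,0) [heading=0, draw]
BK 8.3: (3.6,0) -> (-4.7,0) [heading=0, draw]
BK 11.5: (-4.7,0) -> (-16.2,0) [heading=0, draw]
BK 14.9: (-16.2,0) -> (-31.1,0) [heading=0, draw]
LT 150: heading 0 -> 150
FD 9.4: (-31.1,0) -> (-39.241,4.7) [heading=150, draw]
Final: pos=(-39.241,4.7), heading=150, 5 segment(s) drawn

Answer: -39.241 4.7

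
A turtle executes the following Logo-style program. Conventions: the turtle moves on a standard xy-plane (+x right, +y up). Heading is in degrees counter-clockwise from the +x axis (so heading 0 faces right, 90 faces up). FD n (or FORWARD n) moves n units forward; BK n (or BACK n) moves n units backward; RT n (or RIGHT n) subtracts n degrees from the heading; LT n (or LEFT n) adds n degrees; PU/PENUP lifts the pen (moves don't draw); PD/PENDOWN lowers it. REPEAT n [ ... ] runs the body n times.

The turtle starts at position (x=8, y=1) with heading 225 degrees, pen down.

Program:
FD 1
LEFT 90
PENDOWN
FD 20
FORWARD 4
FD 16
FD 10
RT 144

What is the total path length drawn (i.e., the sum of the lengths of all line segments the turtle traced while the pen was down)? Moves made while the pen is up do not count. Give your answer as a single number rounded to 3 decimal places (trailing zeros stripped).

Executing turtle program step by step:
Start: pos=(8,1), heading=225, pen down
FD 1: (8,1) -> (7.293,0.293) [heading=225, draw]
LT 90: heading 225 -> 315
PD: pen down
FD 20: (7.293,0.293) -> (21.435,-13.849) [heading=315, draw]
FD 4: (21.435,-13.849) -> (24.263,-16.678) [heading=315, draw]
FD 16: (24.263,-16.678) -> (35.577,-27.991) [heading=315, draw]
FD 10: (35.577,-27.991) -> (42.648,-35.062) [heading=315, draw]
RT 144: heading 315 -> 171
Final: pos=(42.648,-35.062), heading=171, 5 segment(s) drawn

Segment lengths:
  seg 1: (8,1) -> (7.293,0.293), length = 1
  seg 2: (7.293,0.293) -> (21.435,-13.849), length = 20
  seg 3: (21.435,-13.849) -> (24.263,-16.678), length = 4
  seg 4: (24.263,-16.678) -> (35.577,-27.991), length = 16
  seg 5: (35.577,-27.991) -> (42.648,-35.062), length = 10
Total = 51

Answer: 51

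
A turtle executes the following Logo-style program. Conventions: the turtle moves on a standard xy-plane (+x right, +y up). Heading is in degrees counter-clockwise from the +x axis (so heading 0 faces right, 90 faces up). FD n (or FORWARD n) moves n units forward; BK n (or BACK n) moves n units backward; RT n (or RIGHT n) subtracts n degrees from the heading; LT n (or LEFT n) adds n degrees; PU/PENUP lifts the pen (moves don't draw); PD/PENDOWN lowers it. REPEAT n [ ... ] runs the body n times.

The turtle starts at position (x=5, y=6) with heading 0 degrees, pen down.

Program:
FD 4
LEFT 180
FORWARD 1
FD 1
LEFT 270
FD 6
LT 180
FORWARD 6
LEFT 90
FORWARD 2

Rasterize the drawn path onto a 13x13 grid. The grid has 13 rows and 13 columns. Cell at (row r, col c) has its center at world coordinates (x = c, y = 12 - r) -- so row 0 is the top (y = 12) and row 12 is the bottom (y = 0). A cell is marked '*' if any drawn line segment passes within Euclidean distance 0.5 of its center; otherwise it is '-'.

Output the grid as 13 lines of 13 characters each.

Answer: -------*-----
-------*-----
-------*-----
-------*-----
-------*-----
-------*-----
-----*****---
-------------
-------------
-------------
-------------
-------------
-------------

Derivation:
Segment 0: (5,6) -> (9,6)
Segment 1: (9,6) -> (8,6)
Segment 2: (8,6) -> (7,6)
Segment 3: (7,6) -> (7,12)
Segment 4: (7,12) -> (7,6)
Segment 5: (7,6) -> (9,6)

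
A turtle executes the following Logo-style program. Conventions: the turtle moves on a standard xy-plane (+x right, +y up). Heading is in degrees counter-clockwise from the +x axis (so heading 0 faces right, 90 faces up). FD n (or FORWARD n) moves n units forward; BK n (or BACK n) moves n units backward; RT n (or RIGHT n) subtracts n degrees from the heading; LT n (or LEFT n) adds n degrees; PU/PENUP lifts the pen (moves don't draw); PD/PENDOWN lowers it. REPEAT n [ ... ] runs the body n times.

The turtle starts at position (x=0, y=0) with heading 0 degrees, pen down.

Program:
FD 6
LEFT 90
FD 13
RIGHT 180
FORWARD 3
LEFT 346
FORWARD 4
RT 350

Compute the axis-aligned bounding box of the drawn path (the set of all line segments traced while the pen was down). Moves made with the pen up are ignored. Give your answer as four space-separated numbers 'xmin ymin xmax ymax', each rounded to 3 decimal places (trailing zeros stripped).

Answer: 0 0 6 13

Derivation:
Executing turtle program step by step:
Start: pos=(0,0), heading=0, pen down
FD 6: (0,0) -> (6,0) [heading=0, draw]
LT 90: heading 0 -> 90
FD 13: (6,0) -> (6,13) [heading=90, draw]
RT 180: heading 90 -> 270
FD 3: (6,13) -> (6,10) [heading=270, draw]
LT 346: heading 270 -> 256
FD 4: (6,10) -> (5.032,6.119) [heading=256, draw]
RT 350: heading 256 -> 266
Final: pos=(5.032,6.119), heading=266, 4 segment(s) drawn

Segment endpoints: x in {0, 5.032, 6, 6}, y in {0, 6.119, 10, 13}
xmin=0, ymin=0, xmax=6, ymax=13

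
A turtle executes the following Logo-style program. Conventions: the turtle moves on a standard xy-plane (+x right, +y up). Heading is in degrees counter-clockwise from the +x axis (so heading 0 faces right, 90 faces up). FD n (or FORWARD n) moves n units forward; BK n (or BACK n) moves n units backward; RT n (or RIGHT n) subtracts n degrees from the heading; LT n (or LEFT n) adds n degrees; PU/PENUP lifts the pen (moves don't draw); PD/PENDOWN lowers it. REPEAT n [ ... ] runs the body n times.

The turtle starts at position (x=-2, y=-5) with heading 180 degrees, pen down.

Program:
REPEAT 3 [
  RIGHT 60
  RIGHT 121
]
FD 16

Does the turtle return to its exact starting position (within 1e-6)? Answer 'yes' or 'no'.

Answer: no

Derivation:
Executing turtle program step by step:
Start: pos=(-2,-5), heading=180, pen down
REPEAT 3 [
  -- iteration 1/3 --
  RT 60: heading 180 -> 120
  RT 121: heading 120 -> 359
  -- iteration 2/3 --
  RT 60: heading 359 -> 299
  RT 121: heading 299 -> 178
  -- iteration 3/3 --
  RT 60: heading 178 -> 118
  RT 121: heading 118 -> 357
]
FD 16: (-2,-5) -> (13.978,-5.837) [heading=357, draw]
Final: pos=(13.978,-5.837), heading=357, 1 segment(s) drawn

Start position: (-2, -5)
Final position: (13.978, -5.837)
Distance = 16; >= 1e-6 -> NOT closed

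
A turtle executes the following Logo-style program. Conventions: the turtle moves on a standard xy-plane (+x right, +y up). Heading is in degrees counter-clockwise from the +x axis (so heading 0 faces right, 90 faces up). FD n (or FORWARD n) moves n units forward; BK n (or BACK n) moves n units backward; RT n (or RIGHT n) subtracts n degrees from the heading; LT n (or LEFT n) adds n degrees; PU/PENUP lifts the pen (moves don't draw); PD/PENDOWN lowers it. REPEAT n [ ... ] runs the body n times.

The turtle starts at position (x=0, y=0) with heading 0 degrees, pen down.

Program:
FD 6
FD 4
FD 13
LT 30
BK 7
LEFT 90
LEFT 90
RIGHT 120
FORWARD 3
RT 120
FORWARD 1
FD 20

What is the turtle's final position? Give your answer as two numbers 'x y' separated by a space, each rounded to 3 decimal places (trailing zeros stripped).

Executing turtle program step by step:
Start: pos=(0,0), heading=0, pen down
FD 6: (0,0) -> (6,0) [heading=0, draw]
FD 4: (6,0) -> (10,0) [heading=0, draw]
FD 13: (10,0) -> (23,0) [heading=0, draw]
LT 30: heading 0 -> 30
BK 7: (23,0) -> (16.938,-3.5) [heading=30, draw]
LT 90: heading 30 -> 120
LT 90: heading 120 -> 210
RT 120: heading 210 -> 90
FD 3: (16.938,-3.5) -> (16.938,-0.5) [heading=90, draw]
RT 120: heading 90 -> 330
FD 1: (16.938,-0.5) -> (17.804,-1) [heading=330, draw]
FD 20: (17.804,-1) -> (35.124,-11) [heading=330, draw]
Final: pos=(35.124,-11), heading=330, 7 segment(s) drawn

Answer: 35.124 -11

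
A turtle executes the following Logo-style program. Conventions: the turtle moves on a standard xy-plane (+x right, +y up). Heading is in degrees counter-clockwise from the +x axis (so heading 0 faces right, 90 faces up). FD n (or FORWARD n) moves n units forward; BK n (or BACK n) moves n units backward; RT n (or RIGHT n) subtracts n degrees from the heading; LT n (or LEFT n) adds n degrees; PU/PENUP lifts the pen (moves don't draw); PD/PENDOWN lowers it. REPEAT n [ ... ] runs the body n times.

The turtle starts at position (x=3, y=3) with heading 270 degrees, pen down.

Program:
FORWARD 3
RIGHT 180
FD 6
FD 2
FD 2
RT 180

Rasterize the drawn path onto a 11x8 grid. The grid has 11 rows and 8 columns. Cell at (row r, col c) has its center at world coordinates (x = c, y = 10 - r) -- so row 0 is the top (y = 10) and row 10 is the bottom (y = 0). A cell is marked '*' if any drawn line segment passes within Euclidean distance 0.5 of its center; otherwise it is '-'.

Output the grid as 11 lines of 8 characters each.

Answer: ---*----
---*----
---*----
---*----
---*----
---*----
---*----
---*----
---*----
---*----
---*----

Derivation:
Segment 0: (3,3) -> (3,0)
Segment 1: (3,0) -> (3,6)
Segment 2: (3,6) -> (3,8)
Segment 3: (3,8) -> (3,10)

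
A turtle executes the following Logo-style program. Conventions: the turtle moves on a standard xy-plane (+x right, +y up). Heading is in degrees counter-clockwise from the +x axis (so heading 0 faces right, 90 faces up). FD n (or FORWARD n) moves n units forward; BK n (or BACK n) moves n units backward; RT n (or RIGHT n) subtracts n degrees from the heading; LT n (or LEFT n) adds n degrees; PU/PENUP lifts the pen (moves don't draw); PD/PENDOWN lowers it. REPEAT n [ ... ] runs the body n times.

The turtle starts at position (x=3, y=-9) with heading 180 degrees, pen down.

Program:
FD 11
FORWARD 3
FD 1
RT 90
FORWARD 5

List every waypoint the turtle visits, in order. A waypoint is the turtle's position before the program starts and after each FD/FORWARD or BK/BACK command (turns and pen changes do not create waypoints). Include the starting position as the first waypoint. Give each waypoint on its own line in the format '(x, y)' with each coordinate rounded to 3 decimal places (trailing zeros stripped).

Answer: (3, -9)
(-8, -9)
(-11, -9)
(-12, -9)
(-12, -4)

Derivation:
Executing turtle program step by step:
Start: pos=(3,-9), heading=180, pen down
FD 11: (3,-9) -> (-8,-9) [heading=180, draw]
FD 3: (-8,-9) -> (-11,-9) [heading=180, draw]
FD 1: (-11,-9) -> (-12,-9) [heading=180, draw]
RT 90: heading 180 -> 90
FD 5: (-12,-9) -> (-12,-4) [heading=90, draw]
Final: pos=(-12,-4), heading=90, 4 segment(s) drawn
Waypoints (5 total):
(3, -9)
(-8, -9)
(-11, -9)
(-12, -9)
(-12, -4)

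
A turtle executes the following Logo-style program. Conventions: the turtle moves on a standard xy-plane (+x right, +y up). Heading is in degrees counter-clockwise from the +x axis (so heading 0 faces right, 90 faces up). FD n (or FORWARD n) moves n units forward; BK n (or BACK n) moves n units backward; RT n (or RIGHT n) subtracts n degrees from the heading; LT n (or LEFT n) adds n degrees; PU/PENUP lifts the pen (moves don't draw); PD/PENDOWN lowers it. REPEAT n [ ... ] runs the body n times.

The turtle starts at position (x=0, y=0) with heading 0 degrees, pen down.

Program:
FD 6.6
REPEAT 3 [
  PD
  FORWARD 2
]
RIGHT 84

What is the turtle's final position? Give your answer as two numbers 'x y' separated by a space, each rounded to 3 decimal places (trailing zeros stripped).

Answer: 12.6 0

Derivation:
Executing turtle program step by step:
Start: pos=(0,0), heading=0, pen down
FD 6.6: (0,0) -> (6.6,0) [heading=0, draw]
REPEAT 3 [
  -- iteration 1/3 --
  PD: pen down
  FD 2: (6.6,0) -> (8.6,0) [heading=0, draw]
  -- iteration 2/3 --
  PD: pen down
  FD 2: (8.6,0) -> (10.6,0) [heading=0, draw]
  -- iteration 3/3 --
  PD: pen down
  FD 2: (10.6,0) -> (12.6,0) [heading=0, draw]
]
RT 84: heading 0 -> 276
Final: pos=(12.6,0), heading=276, 4 segment(s) drawn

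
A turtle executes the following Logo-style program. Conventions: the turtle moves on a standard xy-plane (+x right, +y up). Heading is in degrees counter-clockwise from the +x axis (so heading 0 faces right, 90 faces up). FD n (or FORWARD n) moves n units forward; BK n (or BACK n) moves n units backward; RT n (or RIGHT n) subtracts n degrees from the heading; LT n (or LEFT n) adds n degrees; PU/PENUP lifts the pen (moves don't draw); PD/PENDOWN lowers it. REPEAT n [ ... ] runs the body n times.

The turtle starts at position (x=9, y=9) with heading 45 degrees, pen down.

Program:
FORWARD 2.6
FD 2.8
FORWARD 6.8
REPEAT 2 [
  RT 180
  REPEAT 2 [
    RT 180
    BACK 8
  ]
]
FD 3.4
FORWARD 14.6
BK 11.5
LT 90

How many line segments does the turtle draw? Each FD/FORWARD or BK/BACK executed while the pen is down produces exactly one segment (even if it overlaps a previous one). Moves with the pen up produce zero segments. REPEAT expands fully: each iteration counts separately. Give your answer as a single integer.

Executing turtle program step by step:
Start: pos=(9,9), heading=45, pen down
FD 2.6: (9,9) -> (10.838,10.838) [heading=45, draw]
FD 2.8: (10.838,10.838) -> (12.818,12.818) [heading=45, draw]
FD 6.8: (12.818,12.818) -> (17.627,17.627) [heading=45, draw]
REPEAT 2 [
  -- iteration 1/2 --
  RT 180: heading 45 -> 225
  REPEAT 2 [
    -- iteration 1/2 --
    RT 180: heading 225 -> 45
    BK 8: (17.627,17.627) -> (11.97,11.97) [heading=45, draw]
    -- iteration 2/2 --
    RT 180: heading 45 -> 225
    BK 8: (11.97,11.97) -> (17.627,17.627) [heading=225, draw]
  ]
  -- iteration 2/2 --
  RT 180: heading 225 -> 45
  REPEAT 2 [
    -- iteration 1/2 --
    RT 180: heading 45 -> 225
    BK 8: (17.627,17.627) -> (23.284,23.284) [heading=225, draw]
    -- iteration 2/2 --
    RT 180: heading 225 -> 45
    BK 8: (23.284,23.284) -> (17.627,17.627) [heading=45, draw]
  ]
]
FD 3.4: (17.627,17.627) -> (20.031,20.031) [heading=45, draw]
FD 14.6: (20.031,20.031) -> (30.355,30.355) [heading=45, draw]
BK 11.5: (30.355,30.355) -> (22.223,22.223) [heading=45, draw]
LT 90: heading 45 -> 135
Final: pos=(22.223,22.223), heading=135, 10 segment(s) drawn
Segments drawn: 10

Answer: 10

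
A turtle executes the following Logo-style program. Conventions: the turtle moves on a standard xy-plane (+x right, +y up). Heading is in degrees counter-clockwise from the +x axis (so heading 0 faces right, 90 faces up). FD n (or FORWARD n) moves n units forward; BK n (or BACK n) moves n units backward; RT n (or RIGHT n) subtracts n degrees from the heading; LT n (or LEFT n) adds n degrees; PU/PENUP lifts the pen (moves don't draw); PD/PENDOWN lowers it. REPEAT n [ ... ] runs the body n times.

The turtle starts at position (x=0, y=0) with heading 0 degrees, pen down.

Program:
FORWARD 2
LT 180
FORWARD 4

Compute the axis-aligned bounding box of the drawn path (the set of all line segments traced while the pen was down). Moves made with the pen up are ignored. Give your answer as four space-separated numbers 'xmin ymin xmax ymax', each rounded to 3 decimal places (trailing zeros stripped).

Answer: -2 0 2 0

Derivation:
Executing turtle program step by step:
Start: pos=(0,0), heading=0, pen down
FD 2: (0,0) -> (2,0) [heading=0, draw]
LT 180: heading 0 -> 180
FD 4: (2,0) -> (-2,0) [heading=180, draw]
Final: pos=(-2,0), heading=180, 2 segment(s) drawn

Segment endpoints: x in {-2, 0, 2}, y in {0, 0}
xmin=-2, ymin=0, xmax=2, ymax=0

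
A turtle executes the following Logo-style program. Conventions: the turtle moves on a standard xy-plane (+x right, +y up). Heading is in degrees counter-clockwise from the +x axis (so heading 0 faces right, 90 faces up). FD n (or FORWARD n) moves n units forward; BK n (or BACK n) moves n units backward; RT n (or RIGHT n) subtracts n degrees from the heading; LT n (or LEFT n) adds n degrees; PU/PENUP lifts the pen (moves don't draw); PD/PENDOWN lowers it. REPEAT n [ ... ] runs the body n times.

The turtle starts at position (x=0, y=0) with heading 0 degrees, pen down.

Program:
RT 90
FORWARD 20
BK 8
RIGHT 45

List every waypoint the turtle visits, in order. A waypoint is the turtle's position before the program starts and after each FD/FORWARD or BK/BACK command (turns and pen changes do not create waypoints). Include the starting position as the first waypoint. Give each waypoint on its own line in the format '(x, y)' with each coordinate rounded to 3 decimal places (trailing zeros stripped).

Executing turtle program step by step:
Start: pos=(0,0), heading=0, pen down
RT 90: heading 0 -> 270
FD 20: (0,0) -> (0,-20) [heading=270, draw]
BK 8: (0,-20) -> (0,-12) [heading=270, draw]
RT 45: heading 270 -> 225
Final: pos=(0,-12), heading=225, 2 segment(s) drawn
Waypoints (3 total):
(0, 0)
(0, -20)
(0, -12)

Answer: (0, 0)
(0, -20)
(0, -12)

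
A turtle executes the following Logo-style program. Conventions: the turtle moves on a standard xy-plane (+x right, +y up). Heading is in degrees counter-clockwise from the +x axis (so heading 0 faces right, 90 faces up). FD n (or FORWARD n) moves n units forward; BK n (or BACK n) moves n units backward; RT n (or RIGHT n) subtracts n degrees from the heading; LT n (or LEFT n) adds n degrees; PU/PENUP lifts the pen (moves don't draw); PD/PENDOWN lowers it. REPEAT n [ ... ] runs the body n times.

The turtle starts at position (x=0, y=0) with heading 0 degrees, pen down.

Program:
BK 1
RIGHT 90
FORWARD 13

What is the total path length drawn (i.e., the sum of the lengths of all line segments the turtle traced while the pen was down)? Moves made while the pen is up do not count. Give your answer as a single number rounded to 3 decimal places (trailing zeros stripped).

Executing turtle program step by step:
Start: pos=(0,0), heading=0, pen down
BK 1: (0,0) -> (-1,0) [heading=0, draw]
RT 90: heading 0 -> 270
FD 13: (-1,0) -> (-1,-13) [heading=270, draw]
Final: pos=(-1,-13), heading=270, 2 segment(s) drawn

Segment lengths:
  seg 1: (0,0) -> (-1,0), length = 1
  seg 2: (-1,0) -> (-1,-13), length = 13
Total = 14

Answer: 14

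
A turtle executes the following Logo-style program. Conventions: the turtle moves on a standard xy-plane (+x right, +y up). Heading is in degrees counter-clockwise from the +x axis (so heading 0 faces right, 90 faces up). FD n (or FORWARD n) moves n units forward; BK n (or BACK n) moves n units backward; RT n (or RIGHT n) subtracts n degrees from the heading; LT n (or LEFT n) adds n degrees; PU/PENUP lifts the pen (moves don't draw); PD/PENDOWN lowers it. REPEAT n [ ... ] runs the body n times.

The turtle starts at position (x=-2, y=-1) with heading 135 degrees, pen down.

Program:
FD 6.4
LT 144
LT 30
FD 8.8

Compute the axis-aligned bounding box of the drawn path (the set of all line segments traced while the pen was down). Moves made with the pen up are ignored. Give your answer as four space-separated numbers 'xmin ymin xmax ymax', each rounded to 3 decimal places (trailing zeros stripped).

Answer: -6.525 -3.313 -0.987 3.525

Derivation:
Executing turtle program step by step:
Start: pos=(-2,-1), heading=135, pen down
FD 6.4: (-2,-1) -> (-6.525,3.525) [heading=135, draw]
LT 144: heading 135 -> 279
LT 30: heading 279 -> 309
FD 8.8: (-6.525,3.525) -> (-0.987,-3.313) [heading=309, draw]
Final: pos=(-0.987,-3.313), heading=309, 2 segment(s) drawn

Segment endpoints: x in {-6.525, -2, -0.987}, y in {-3.313, -1, 3.525}
xmin=-6.525, ymin=-3.313, xmax=-0.987, ymax=3.525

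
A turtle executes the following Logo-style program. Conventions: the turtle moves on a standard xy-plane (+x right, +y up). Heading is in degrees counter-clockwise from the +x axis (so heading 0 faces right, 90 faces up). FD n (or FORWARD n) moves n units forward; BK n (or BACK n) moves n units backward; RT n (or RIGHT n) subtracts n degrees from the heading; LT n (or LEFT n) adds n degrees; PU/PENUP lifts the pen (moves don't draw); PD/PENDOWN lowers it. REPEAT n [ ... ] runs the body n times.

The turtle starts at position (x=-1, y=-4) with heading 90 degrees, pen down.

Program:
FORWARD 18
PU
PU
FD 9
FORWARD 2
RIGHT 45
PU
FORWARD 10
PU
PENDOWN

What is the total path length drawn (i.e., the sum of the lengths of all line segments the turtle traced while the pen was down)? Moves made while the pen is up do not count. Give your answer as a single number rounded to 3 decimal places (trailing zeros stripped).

Executing turtle program step by step:
Start: pos=(-1,-4), heading=90, pen down
FD 18: (-1,-4) -> (-1,14) [heading=90, draw]
PU: pen up
PU: pen up
FD 9: (-1,14) -> (-1,23) [heading=90, move]
FD 2: (-1,23) -> (-1,25) [heading=90, move]
RT 45: heading 90 -> 45
PU: pen up
FD 10: (-1,25) -> (6.071,32.071) [heading=45, move]
PU: pen up
PD: pen down
Final: pos=(6.071,32.071), heading=45, 1 segment(s) drawn

Segment lengths:
  seg 1: (-1,-4) -> (-1,14), length = 18
Total = 18

Answer: 18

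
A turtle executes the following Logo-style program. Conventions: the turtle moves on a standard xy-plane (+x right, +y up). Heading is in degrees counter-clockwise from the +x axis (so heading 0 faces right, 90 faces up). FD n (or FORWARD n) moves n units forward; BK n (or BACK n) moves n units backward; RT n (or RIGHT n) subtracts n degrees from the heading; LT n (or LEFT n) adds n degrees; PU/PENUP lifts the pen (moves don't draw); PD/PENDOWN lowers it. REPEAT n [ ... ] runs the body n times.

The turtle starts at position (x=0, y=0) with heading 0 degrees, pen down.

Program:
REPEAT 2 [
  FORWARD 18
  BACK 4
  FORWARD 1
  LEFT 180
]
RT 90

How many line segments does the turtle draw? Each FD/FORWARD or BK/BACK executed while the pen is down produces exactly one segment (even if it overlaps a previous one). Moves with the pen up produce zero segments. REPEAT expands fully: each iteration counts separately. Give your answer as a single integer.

Answer: 6

Derivation:
Executing turtle program step by step:
Start: pos=(0,0), heading=0, pen down
REPEAT 2 [
  -- iteration 1/2 --
  FD 18: (0,0) -> (18,0) [heading=0, draw]
  BK 4: (18,0) -> (14,0) [heading=0, draw]
  FD 1: (14,0) -> (15,0) [heading=0, draw]
  LT 180: heading 0 -> 180
  -- iteration 2/2 --
  FD 18: (15,0) -> (-3,0) [heading=180, draw]
  BK 4: (-3,0) -> (1,0) [heading=180, draw]
  FD 1: (1,0) -> (0,0) [heading=180, draw]
  LT 180: heading 180 -> 0
]
RT 90: heading 0 -> 270
Final: pos=(0,0), heading=270, 6 segment(s) drawn
Segments drawn: 6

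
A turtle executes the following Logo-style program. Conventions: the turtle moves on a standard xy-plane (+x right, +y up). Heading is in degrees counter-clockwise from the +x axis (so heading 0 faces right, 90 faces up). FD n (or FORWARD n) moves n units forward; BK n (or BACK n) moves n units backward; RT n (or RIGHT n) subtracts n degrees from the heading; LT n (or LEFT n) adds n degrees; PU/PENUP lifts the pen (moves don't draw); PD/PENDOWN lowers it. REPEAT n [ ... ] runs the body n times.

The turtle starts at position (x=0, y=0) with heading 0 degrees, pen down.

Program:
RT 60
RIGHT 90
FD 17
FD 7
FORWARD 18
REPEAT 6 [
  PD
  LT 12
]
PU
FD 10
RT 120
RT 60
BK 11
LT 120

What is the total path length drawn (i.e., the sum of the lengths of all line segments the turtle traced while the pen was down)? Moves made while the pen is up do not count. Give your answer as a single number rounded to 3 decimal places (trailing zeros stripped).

Answer: 42

Derivation:
Executing turtle program step by step:
Start: pos=(0,0), heading=0, pen down
RT 60: heading 0 -> 300
RT 90: heading 300 -> 210
FD 17: (0,0) -> (-14.722,-8.5) [heading=210, draw]
FD 7: (-14.722,-8.5) -> (-20.785,-12) [heading=210, draw]
FD 18: (-20.785,-12) -> (-36.373,-21) [heading=210, draw]
REPEAT 6 [
  -- iteration 1/6 --
  PD: pen down
  LT 12: heading 210 -> 222
  -- iteration 2/6 --
  PD: pen down
  LT 12: heading 222 -> 234
  -- iteration 3/6 --
  PD: pen down
  LT 12: heading 234 -> 246
  -- iteration 4/6 --
  PD: pen down
  LT 12: heading 246 -> 258
  -- iteration 5/6 --
  PD: pen down
  LT 12: heading 258 -> 270
  -- iteration 6/6 --
  PD: pen down
  LT 12: heading 270 -> 282
]
PU: pen up
FD 10: (-36.373,-21) -> (-34.294,-30.781) [heading=282, move]
RT 120: heading 282 -> 162
RT 60: heading 162 -> 102
BK 11: (-34.294,-30.781) -> (-32.007,-41.541) [heading=102, move]
LT 120: heading 102 -> 222
Final: pos=(-32.007,-41.541), heading=222, 3 segment(s) drawn

Segment lengths:
  seg 1: (0,0) -> (-14.722,-8.5), length = 17
  seg 2: (-14.722,-8.5) -> (-20.785,-12), length = 7
  seg 3: (-20.785,-12) -> (-36.373,-21), length = 18
Total = 42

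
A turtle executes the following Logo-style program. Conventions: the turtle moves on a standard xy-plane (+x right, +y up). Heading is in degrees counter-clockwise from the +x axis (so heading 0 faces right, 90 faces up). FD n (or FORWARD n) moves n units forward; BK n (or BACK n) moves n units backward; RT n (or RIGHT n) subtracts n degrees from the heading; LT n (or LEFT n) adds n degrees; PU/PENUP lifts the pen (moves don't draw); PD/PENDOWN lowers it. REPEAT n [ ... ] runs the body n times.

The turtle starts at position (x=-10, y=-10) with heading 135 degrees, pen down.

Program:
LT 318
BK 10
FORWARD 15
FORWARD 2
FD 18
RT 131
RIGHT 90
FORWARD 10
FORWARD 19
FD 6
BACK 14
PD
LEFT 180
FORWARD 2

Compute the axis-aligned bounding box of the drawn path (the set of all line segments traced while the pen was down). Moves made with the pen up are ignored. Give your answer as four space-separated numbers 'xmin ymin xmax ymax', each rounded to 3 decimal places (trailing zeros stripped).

Answer: -32.857 -19.986 -9.477 14.966

Derivation:
Executing turtle program step by step:
Start: pos=(-10,-10), heading=135, pen down
LT 318: heading 135 -> 93
BK 10: (-10,-10) -> (-9.477,-19.986) [heading=93, draw]
FD 15: (-9.477,-19.986) -> (-10.262,-5.007) [heading=93, draw]
FD 2: (-10.262,-5.007) -> (-10.366,-3.01) [heading=93, draw]
FD 18: (-10.366,-3.01) -> (-11.308,14.966) [heading=93, draw]
RT 131: heading 93 -> 322
RT 90: heading 322 -> 232
FD 10: (-11.308,14.966) -> (-17.465,7.086) [heading=232, draw]
FD 19: (-17.465,7.086) -> (-29.163,-7.887) [heading=232, draw]
FD 6: (-29.163,-7.887) -> (-32.857,-12.615) [heading=232, draw]
BK 14: (-32.857,-12.615) -> (-24.237,-1.582) [heading=232, draw]
PD: pen down
LT 180: heading 232 -> 52
FD 2: (-24.237,-1.582) -> (-23.006,-0.006) [heading=52, draw]
Final: pos=(-23.006,-0.006), heading=52, 9 segment(s) drawn

Segment endpoints: x in {-32.857, -29.163, -24.237, -23.006, -17.465, -11.308, -10.366, -10.262, -10, -9.477}, y in {-19.986, -12.615, -10, -7.887, -5.007, -3.01, -1.582, -0.006, 7.086, 14.966}
xmin=-32.857, ymin=-19.986, xmax=-9.477, ymax=14.966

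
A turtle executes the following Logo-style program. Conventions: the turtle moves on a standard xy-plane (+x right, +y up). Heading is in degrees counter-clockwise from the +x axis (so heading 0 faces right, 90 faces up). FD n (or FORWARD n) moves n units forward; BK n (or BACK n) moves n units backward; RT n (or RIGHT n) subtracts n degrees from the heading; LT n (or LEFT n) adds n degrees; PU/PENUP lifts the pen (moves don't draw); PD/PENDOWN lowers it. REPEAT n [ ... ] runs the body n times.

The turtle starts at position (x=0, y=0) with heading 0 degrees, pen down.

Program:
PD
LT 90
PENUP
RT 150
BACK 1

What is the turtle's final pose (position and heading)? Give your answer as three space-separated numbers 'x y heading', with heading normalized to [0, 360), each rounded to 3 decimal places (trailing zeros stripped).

Executing turtle program step by step:
Start: pos=(0,0), heading=0, pen down
PD: pen down
LT 90: heading 0 -> 90
PU: pen up
RT 150: heading 90 -> 300
BK 1: (0,0) -> (-0.5,0.866) [heading=300, move]
Final: pos=(-0.5,0.866), heading=300, 0 segment(s) drawn

Answer: -0.5 0.866 300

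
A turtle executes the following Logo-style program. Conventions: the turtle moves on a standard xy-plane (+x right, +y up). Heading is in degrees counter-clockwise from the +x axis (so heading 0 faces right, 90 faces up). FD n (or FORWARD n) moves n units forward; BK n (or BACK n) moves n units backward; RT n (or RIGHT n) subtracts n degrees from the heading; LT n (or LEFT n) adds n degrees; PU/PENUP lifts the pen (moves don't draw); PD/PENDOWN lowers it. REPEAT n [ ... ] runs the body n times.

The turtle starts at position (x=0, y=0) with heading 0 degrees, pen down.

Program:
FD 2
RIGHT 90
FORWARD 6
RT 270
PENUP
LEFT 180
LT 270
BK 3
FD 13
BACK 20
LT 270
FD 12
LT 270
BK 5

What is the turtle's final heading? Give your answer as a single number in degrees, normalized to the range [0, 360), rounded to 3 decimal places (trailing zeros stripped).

Executing turtle program step by step:
Start: pos=(0,0), heading=0, pen down
FD 2: (0,0) -> (2,0) [heading=0, draw]
RT 90: heading 0 -> 270
FD 6: (2,0) -> (2,-6) [heading=270, draw]
RT 270: heading 270 -> 0
PU: pen up
LT 180: heading 0 -> 180
LT 270: heading 180 -> 90
BK 3: (2,-6) -> (2,-9) [heading=90, move]
FD 13: (2,-9) -> (2,4) [heading=90, move]
BK 20: (2,4) -> (2,-16) [heading=90, move]
LT 270: heading 90 -> 0
FD 12: (2,-16) -> (14,-16) [heading=0, move]
LT 270: heading 0 -> 270
BK 5: (14,-16) -> (14,-11) [heading=270, move]
Final: pos=(14,-11), heading=270, 2 segment(s) drawn

Answer: 270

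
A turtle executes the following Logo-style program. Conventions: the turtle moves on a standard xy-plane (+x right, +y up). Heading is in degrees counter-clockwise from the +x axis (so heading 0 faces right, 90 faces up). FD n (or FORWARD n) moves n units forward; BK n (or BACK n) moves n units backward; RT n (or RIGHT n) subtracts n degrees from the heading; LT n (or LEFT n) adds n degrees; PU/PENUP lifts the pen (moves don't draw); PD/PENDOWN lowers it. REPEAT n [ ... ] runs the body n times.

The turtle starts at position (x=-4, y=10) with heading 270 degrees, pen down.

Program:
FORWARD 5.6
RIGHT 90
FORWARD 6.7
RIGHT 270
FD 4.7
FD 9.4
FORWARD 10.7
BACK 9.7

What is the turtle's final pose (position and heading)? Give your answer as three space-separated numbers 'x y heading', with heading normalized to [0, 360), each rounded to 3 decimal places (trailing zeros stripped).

Answer: -10.7 -10.7 270

Derivation:
Executing turtle program step by step:
Start: pos=(-4,10), heading=270, pen down
FD 5.6: (-4,10) -> (-4,4.4) [heading=270, draw]
RT 90: heading 270 -> 180
FD 6.7: (-4,4.4) -> (-10.7,4.4) [heading=180, draw]
RT 270: heading 180 -> 270
FD 4.7: (-10.7,4.4) -> (-10.7,-0.3) [heading=270, draw]
FD 9.4: (-10.7,-0.3) -> (-10.7,-9.7) [heading=270, draw]
FD 10.7: (-10.7,-9.7) -> (-10.7,-20.4) [heading=270, draw]
BK 9.7: (-10.7,-20.4) -> (-10.7,-10.7) [heading=270, draw]
Final: pos=(-10.7,-10.7), heading=270, 6 segment(s) drawn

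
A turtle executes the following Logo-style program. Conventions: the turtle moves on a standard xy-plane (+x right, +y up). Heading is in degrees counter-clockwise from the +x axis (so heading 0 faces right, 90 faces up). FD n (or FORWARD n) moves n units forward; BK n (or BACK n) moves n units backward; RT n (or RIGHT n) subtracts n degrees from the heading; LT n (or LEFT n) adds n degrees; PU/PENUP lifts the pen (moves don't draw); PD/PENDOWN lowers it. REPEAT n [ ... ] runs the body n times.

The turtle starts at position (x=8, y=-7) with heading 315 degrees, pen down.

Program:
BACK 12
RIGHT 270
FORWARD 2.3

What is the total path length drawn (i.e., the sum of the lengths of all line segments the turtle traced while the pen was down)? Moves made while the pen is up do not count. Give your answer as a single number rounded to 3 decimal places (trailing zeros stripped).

Answer: 14.3

Derivation:
Executing turtle program step by step:
Start: pos=(8,-7), heading=315, pen down
BK 12: (8,-7) -> (-0.485,1.485) [heading=315, draw]
RT 270: heading 315 -> 45
FD 2.3: (-0.485,1.485) -> (1.141,3.112) [heading=45, draw]
Final: pos=(1.141,3.112), heading=45, 2 segment(s) drawn

Segment lengths:
  seg 1: (8,-7) -> (-0.485,1.485), length = 12
  seg 2: (-0.485,1.485) -> (1.141,3.112), length = 2.3
Total = 14.3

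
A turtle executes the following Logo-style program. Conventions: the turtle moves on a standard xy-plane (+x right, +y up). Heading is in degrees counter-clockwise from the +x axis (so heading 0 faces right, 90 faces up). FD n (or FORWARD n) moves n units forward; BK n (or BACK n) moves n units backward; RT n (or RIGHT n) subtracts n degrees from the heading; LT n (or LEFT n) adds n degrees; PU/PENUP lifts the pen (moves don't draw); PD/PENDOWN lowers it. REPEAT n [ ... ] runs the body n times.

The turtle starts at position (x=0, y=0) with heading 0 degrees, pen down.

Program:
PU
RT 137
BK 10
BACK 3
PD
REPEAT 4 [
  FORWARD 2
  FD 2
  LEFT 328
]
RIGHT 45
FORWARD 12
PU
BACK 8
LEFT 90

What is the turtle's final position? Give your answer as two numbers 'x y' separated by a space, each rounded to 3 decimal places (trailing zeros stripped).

Answer: -0.915 13.067

Derivation:
Executing turtle program step by step:
Start: pos=(0,0), heading=0, pen down
PU: pen up
RT 137: heading 0 -> 223
BK 10: (0,0) -> (7.314,6.82) [heading=223, move]
BK 3: (7.314,6.82) -> (9.508,8.866) [heading=223, move]
PD: pen down
REPEAT 4 [
  -- iteration 1/4 --
  FD 2: (9.508,8.866) -> (8.045,7.502) [heading=223, draw]
  FD 2: (8.045,7.502) -> (6.582,6.138) [heading=223, draw]
  LT 328: heading 223 -> 191
  -- iteration 2/4 --
  FD 2: (6.582,6.138) -> (4.619,5.756) [heading=191, draw]
  FD 2: (4.619,5.756) -> (2.656,5.375) [heading=191, draw]
  LT 328: heading 191 -> 159
  -- iteration 3/4 --
  FD 2: (2.656,5.375) -> (0.789,6.091) [heading=159, draw]
  FD 2: (0.789,6.091) -> (-1.079,6.808) [heading=159, draw]
  LT 328: heading 159 -> 127
  -- iteration 4/4 --
  FD 2: (-1.079,6.808) -> (-2.282,8.405) [heading=127, draw]
  FD 2: (-2.282,8.405) -> (-3.486,10.003) [heading=127, draw]
  LT 328: heading 127 -> 95
]
RT 45: heading 95 -> 50
FD 12: (-3.486,10.003) -> (4.228,19.195) [heading=50, draw]
PU: pen up
BK 8: (4.228,19.195) -> (-0.915,13.067) [heading=50, move]
LT 90: heading 50 -> 140
Final: pos=(-0.915,13.067), heading=140, 9 segment(s) drawn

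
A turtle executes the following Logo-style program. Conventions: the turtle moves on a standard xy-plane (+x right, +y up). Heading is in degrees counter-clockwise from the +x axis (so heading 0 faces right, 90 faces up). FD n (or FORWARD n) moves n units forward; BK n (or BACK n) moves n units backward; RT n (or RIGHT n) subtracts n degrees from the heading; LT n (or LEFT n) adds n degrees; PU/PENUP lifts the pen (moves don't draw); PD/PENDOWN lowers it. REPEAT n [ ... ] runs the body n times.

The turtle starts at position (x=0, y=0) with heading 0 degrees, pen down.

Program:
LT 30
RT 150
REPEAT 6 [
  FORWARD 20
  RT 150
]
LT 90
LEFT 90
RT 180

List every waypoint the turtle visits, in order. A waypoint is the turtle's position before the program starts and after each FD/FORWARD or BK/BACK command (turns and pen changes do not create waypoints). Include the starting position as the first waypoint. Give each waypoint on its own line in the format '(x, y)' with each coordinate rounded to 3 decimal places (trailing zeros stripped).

Executing turtle program step by step:
Start: pos=(0,0), heading=0, pen down
LT 30: heading 0 -> 30
RT 150: heading 30 -> 240
REPEAT 6 [
  -- iteration 1/6 --
  FD 20: (0,0) -> (-10,-17.321) [heading=240, draw]
  RT 150: heading 240 -> 90
  -- iteration 2/6 --
  FD 20: (-10,-17.321) -> (-10,2.679) [heading=90, draw]
  RT 150: heading 90 -> 300
  -- iteration 3/6 --
  FD 20: (-10,2.679) -> (0,-14.641) [heading=300, draw]
  RT 150: heading 300 -> 150
  -- iteration 4/6 --
  FD 20: (0,-14.641) -> (-17.321,-4.641) [heading=150, draw]
  RT 150: heading 150 -> 0
  -- iteration 5/6 --
  FD 20: (-17.321,-4.641) -> (2.679,-4.641) [heading=0, draw]
  RT 150: heading 0 -> 210
  -- iteration 6/6 --
  FD 20: (2.679,-4.641) -> (-14.641,-14.641) [heading=210, draw]
  RT 150: heading 210 -> 60
]
LT 90: heading 60 -> 150
LT 90: heading 150 -> 240
RT 180: heading 240 -> 60
Final: pos=(-14.641,-14.641), heading=60, 6 segment(s) drawn
Waypoints (7 total):
(0, 0)
(-10, -17.321)
(-10, 2.679)
(0, -14.641)
(-17.321, -4.641)
(2.679, -4.641)
(-14.641, -14.641)

Answer: (0, 0)
(-10, -17.321)
(-10, 2.679)
(0, -14.641)
(-17.321, -4.641)
(2.679, -4.641)
(-14.641, -14.641)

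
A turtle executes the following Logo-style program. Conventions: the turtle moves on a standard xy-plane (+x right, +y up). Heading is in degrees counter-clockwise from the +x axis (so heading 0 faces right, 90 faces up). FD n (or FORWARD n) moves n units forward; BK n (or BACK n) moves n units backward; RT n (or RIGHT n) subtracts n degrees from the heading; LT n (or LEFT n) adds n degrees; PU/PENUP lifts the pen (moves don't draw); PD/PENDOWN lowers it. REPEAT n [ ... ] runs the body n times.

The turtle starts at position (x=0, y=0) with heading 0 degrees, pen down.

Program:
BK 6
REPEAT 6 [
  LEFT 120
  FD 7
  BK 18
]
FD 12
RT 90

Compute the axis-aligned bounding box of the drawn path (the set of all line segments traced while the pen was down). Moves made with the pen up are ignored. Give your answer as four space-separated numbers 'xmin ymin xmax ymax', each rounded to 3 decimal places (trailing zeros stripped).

Answer: -9.5 -15.588 12 6.062

Derivation:
Executing turtle program step by step:
Start: pos=(0,0), heading=0, pen down
BK 6: (0,0) -> (-6,0) [heading=0, draw]
REPEAT 6 [
  -- iteration 1/6 --
  LT 120: heading 0 -> 120
  FD 7: (-6,0) -> (-9.5,6.062) [heading=120, draw]
  BK 18: (-9.5,6.062) -> (-0.5,-9.526) [heading=120, draw]
  -- iteration 2/6 --
  LT 120: heading 120 -> 240
  FD 7: (-0.5,-9.526) -> (-4,-15.588) [heading=240, draw]
  BK 18: (-4,-15.588) -> (5,0) [heading=240, draw]
  -- iteration 3/6 --
  LT 120: heading 240 -> 0
  FD 7: (5,0) -> (12,0) [heading=0, draw]
  BK 18: (12,0) -> (-6,0) [heading=0, draw]
  -- iteration 4/6 --
  LT 120: heading 0 -> 120
  FD 7: (-6,0) -> (-9.5,6.062) [heading=120, draw]
  BK 18: (-9.5,6.062) -> (-0.5,-9.526) [heading=120, draw]
  -- iteration 5/6 --
  LT 120: heading 120 -> 240
  FD 7: (-0.5,-9.526) -> (-4,-15.588) [heading=240, draw]
  BK 18: (-4,-15.588) -> (5,0) [heading=240, draw]
  -- iteration 6/6 --
  LT 120: heading 240 -> 0
  FD 7: (5,0) -> (12,0) [heading=0, draw]
  BK 18: (12,0) -> (-6,0) [heading=0, draw]
]
FD 12: (-6,0) -> (6,0) [heading=0, draw]
RT 90: heading 0 -> 270
Final: pos=(6,0), heading=270, 14 segment(s) drawn

Segment endpoints: x in {-9.5, -9.5, -6, -6, -6, -4, -0.5, -0.5, 0, 5, 5, 6, 12, 12}, y in {-15.588, -15.588, -9.526, -9.526, 0, 0, 0, 0, 0, 0, 0, 0, 6.062, 6.062}
xmin=-9.5, ymin=-15.588, xmax=12, ymax=6.062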